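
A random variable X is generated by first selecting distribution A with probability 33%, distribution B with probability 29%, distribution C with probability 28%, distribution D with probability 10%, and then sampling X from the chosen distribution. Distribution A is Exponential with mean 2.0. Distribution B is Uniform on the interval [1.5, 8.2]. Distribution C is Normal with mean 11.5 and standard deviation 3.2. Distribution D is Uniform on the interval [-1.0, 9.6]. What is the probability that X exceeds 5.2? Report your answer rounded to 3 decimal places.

0.469

Conditional on each component, P(X > 5.2): A: 0.0742736; B: 0.447761; C: 0.975509; D: 0.415094.
By total probability, P(X > 5.2) = 0.33·0.0742736 + 0.29·0.447761 + 0.28·0.975509 + 0.1·0.415094 = 0.469013.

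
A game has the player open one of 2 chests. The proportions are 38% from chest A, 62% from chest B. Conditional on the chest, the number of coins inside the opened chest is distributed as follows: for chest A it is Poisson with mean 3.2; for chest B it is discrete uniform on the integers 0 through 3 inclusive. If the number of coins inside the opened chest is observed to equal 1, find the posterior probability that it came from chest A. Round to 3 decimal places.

Likelihoods P(X=1 | ·): A: 0.130439; B: 0.25.
Posterior ∝ prior × likelihood. Numerator for A: 0.38·0.130439 = 0.0495668.
Normalizing constant: 0.38·0.130439 + 0.62·0.25 = 0.204567.
P(A | observation) = 0.0495668 / 0.204567 = 0.242301.

0.242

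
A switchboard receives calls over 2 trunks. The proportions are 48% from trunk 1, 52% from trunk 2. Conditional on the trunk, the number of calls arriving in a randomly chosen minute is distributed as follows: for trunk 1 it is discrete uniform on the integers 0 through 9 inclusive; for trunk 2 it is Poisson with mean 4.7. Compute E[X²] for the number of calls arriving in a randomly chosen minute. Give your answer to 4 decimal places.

For each component E[X²] = Var + (mean)², giving 1: 28.5; 2: 26.79.
Overall E[X²] = 0.48·28.5 + 0.52·26.79 = 27.6108.

27.6108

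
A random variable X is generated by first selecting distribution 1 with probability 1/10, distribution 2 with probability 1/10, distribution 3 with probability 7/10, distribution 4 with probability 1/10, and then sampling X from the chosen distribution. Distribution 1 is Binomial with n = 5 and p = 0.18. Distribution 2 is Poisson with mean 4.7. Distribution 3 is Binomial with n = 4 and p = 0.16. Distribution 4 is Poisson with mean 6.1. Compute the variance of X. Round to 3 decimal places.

Per component, 1: μ=0.9, E[X²]=1.548; 2: μ=4.7, E[X²]=26.79; 3: μ=0.64, E[X²]=0.9472; 4: μ=6.1, E[X²]=43.31.
E[X] = 0.1·0.9 + 0.1·4.7 + 0.7·0.64 + 0.1·6.1 = 1.618.
E[X²] = 0.1·1.548 + 0.1·26.79 + 0.7·0.9472 + 0.1·43.31 = 7.82784.
Var(X) = E[X²] − (E[X])² = 7.82784 − 2.61792 = 5.20992.

5.210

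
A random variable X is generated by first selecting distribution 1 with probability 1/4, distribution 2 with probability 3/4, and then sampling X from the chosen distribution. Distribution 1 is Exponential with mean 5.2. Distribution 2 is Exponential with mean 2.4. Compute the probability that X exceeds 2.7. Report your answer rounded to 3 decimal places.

Conditional on each component, P(X > 2.7): 1: 0.594978; 2: 0.324652.
By total probability, P(X > 2.7) = 0.25·0.594978 + 0.75·0.324652 = 0.392234.

0.392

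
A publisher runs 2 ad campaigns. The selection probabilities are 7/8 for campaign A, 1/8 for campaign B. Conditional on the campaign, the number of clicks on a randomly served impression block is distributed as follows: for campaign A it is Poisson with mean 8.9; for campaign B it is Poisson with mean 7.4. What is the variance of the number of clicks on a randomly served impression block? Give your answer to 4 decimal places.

Per component, A: μ=8.9, E[X²]=88.11; B: μ=7.4, E[X²]=62.16.
E[X] = 0.875·8.9 + 0.125·7.4 = 8.7125.
E[X²] = 0.875·88.11 + 0.125·62.16 = 84.8663.
Var(X) = E[X²] − (E[X])² = 84.8663 − 75.9077 = 8.95859.

8.9586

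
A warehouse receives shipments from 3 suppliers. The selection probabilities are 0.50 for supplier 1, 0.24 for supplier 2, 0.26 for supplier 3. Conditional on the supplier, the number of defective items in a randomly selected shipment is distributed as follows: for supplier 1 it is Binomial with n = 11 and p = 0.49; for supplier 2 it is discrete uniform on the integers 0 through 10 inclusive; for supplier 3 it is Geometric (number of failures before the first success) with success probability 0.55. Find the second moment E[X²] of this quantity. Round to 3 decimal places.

24.861

For each component E[X²] = Var + (mean)², giving 1: 31.801; 2: 35; 3: 2.15702.
Overall E[X²] = 0.5·31.801 + 0.24·35 + 0.26·2.15702 = 24.8613.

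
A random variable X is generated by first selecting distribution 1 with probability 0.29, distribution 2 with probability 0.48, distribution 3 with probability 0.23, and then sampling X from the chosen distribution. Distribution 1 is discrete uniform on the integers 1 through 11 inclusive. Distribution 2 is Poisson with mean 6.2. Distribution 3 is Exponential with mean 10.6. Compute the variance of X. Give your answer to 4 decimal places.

Per component, 1: μ=6, E[X²]=46; 2: μ=6.2, E[X²]=44.64; 3: μ=10.6, E[X²]=224.72.
E[X] = 0.29·6 + 0.48·6.2 + 0.23·10.6 = 7.154.
E[X²] = 0.29·46 + 0.48·44.64 + 0.23·224.72 = 86.4528.
Var(X) = E[X²] − (E[X])² = 86.4528 − 51.1797 = 35.2731.

35.2731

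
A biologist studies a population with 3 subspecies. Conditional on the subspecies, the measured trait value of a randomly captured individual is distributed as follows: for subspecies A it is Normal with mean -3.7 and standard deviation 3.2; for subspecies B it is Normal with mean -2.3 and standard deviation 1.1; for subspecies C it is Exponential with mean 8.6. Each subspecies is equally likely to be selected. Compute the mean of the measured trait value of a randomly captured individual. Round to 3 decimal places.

0.867

Component means — A: -3.7; B: -2.3; C: 8.6.
E[X] = 0.333333·-3.7 + 0.333333·-2.3 + 0.333333·8.6 = 0.866667.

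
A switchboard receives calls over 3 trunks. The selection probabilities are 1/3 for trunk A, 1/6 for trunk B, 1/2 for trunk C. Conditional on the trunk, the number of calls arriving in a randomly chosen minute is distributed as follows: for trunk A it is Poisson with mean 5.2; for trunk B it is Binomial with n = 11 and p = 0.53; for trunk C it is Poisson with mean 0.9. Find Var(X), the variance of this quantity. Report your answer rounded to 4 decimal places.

7.7691

Per component, A: μ=5.2, E[X²]=32.24; B: μ=5.83, E[X²]=36.729; C: μ=0.9, E[X²]=1.71.
E[X] = 0.333333·5.2 + 0.166667·5.83 + 0.5·0.9 = 3.155.
E[X²] = 0.333333·32.24 + 0.166667·36.729 + 0.5·1.71 = 17.7232.
Var(X) = E[X²] − (E[X])² = 17.7232 − 9.95403 = 7.76914.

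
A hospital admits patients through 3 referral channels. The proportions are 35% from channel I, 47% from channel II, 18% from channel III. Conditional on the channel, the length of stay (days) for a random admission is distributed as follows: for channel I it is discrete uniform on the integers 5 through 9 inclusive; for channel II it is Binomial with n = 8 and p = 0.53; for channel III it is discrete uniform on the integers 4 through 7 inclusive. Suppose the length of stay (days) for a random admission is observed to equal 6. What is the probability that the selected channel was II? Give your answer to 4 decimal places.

0.3591

Likelihoods P(X=6 | ·): I: 0.2; II: 0.137091; III: 0.25.
Posterior ∝ prior × likelihood. Numerator for II: 0.47·0.137091 = 0.0644328.
Normalizing constant: 0.35·0.2 + 0.47·0.137091 + 0.18·0.25 = 0.179433.
P(II | observation) = 0.0644328 / 0.179433 = 0.359091.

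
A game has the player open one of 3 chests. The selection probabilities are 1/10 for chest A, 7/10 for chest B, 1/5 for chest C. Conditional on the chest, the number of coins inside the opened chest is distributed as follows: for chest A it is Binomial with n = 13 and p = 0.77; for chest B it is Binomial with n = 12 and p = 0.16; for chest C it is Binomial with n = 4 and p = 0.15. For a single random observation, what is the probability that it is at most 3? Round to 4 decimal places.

0.8219

Conditional on each chest, P(X ≤ 3): A: 5.87207e-05; B: 0.888632; C: 0.999494.
By total probability, P(X ≤ 3) = 0.1·5.87207e-05 + 0.7·0.888632 + 0.2·0.999494 = 0.821947.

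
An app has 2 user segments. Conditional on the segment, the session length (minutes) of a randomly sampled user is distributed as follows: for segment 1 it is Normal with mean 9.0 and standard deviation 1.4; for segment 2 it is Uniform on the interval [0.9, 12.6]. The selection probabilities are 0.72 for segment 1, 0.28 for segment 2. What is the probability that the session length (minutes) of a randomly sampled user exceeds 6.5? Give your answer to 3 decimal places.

Conditional on each segment, P(X > 6.5): 1: 0.962927; 2: 0.521368.
By total probability, P(X > 6.5) = 0.72·0.962927 + 0.28·0.521368 = 0.839291.

0.839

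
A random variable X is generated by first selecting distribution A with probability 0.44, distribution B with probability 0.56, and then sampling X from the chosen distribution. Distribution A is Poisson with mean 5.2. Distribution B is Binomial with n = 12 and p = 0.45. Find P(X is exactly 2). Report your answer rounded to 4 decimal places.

0.0518

Conditional on each component, P(X = 2): A: 0.074584; B: 0.0338529.
By total probability, P(X = 2) = 0.44·0.074584 + 0.56·0.0338529 = 0.0517746.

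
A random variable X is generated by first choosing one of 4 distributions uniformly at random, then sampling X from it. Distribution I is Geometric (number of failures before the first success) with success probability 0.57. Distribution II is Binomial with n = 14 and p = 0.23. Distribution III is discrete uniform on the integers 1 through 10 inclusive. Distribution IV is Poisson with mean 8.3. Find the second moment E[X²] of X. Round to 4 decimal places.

32.6076

For each component E[X²] = Var + (mean)², giving I: 1.89258; II: 12.8478; III: 38.5; IV: 77.19.
Overall E[X²] = 0.25·1.89258 + 0.25·12.8478 + 0.25·38.5 + 0.25·77.19 = 32.6076.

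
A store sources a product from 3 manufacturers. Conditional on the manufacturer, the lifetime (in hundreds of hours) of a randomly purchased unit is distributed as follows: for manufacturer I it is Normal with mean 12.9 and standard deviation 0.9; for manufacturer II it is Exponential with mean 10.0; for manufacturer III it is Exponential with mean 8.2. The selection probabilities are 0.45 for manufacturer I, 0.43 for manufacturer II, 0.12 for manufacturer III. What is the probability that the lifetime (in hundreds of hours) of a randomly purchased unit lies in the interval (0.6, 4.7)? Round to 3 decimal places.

Conditional on each manufacturer, P(0.6 < X < 4.7): I: 0; II: 0.316762; III: 0.365707.
By total probability, P(0.6 < X < 4.7) = 0.45·0 + 0.43·0.316762 + 0.12·0.365707 = 0.180093.

0.180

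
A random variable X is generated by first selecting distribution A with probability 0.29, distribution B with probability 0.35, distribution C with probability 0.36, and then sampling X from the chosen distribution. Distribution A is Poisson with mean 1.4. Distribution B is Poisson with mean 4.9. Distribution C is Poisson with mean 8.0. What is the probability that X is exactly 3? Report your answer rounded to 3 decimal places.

Conditional on each component, P(X = 3): A: 0.112777; B: 0.146014; C: 0.0286261.
By total probability, P(X = 3) = 0.29·0.112777 + 0.35·0.146014 + 0.36·0.0286261 = 0.0941156.

0.094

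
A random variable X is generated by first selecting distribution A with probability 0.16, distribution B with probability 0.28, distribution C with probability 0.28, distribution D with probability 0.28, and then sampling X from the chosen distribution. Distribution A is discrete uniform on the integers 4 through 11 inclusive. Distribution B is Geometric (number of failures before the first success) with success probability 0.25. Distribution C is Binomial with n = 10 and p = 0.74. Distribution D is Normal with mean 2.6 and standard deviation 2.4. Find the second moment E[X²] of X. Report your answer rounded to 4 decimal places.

For each component E[X²] = Var + (mean)², giving A: 61.5; B: 21; C: 56.684; D: 12.52.
Overall E[X²] = 0.16·61.5 + 0.28·21 + 0.28·56.684 + 0.28·12.52 = 35.0971.

35.0971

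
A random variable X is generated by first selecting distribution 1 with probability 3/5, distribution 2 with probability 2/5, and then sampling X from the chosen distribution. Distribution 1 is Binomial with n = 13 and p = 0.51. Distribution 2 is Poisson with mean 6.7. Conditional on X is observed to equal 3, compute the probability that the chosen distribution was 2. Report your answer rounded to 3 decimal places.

0.576

Likelihoods P(X=3 | ·): 1: 0.0302717; 2: 0.0617021.
Posterior ∝ prior × likelihood. Numerator for 2: 0.4·0.0617021 = 0.0246809.
Normalizing constant: 0.6·0.0302717 + 0.4·0.0617021 = 0.0428439.
P(2 | observation) = 0.0246809 / 0.0428439 = 0.576065.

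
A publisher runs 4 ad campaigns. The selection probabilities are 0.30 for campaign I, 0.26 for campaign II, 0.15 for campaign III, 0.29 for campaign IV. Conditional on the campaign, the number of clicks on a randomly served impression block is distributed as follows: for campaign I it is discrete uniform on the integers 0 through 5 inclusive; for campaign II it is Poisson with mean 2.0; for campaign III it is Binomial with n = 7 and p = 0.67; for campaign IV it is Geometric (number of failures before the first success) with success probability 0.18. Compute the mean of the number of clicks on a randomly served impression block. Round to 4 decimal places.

3.2946

Component means — I: 2.5; II: 2; III: 4.69; IV: 4.55556.
E[X] = 0.3·2.5 + 0.26·2 + 0.15·4.69 + 0.29·4.55556 = 3.29461.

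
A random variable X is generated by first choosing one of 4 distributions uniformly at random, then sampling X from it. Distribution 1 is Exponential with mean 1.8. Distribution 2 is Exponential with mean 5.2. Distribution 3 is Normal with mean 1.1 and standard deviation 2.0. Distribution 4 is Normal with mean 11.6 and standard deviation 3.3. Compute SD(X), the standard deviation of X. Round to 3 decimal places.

5.343

Per component, 1: μ=1.8, E[X²]=6.48; 2: μ=5.2, E[X²]=54.08; 3: μ=1.1, E[X²]=5.21; 4: μ=11.6, E[X²]=145.45.
E[X] = 0.25·1.8 + 0.25·5.2 + 0.25·1.1 + 0.25·11.6 = 4.925.
E[X²] = 0.25·6.48 + 0.25·54.08 + 0.25·5.21 + 0.25·145.45 = 52.805.
Var(X) = E[X²] − (E[X])² = 52.805 − 24.2556 = 28.5494.
SD(X) = √28.5494 = 5.34316.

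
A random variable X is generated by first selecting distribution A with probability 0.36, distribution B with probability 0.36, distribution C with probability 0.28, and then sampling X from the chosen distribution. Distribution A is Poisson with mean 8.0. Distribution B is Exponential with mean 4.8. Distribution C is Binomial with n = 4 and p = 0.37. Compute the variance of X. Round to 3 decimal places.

18.159

Per component, A: μ=8, E[X²]=72; B: μ=4.8, E[X²]=46.08; C: μ=1.48, E[X²]=3.1228.
E[X] = 0.36·8 + 0.36·4.8 + 0.28·1.48 = 5.0224.
E[X²] = 0.36·72 + 0.36·46.08 + 0.28·3.1228 = 43.3832.
Var(X) = E[X²] − (E[X])² = 43.3832 − 25.2245 = 18.1587.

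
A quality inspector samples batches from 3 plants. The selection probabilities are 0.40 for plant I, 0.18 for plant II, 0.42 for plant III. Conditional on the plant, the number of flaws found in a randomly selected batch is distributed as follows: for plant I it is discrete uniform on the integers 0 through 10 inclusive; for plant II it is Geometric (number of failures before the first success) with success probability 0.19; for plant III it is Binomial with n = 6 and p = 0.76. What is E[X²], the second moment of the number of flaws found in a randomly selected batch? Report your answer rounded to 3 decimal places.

30.503

For each component E[X²] = Var + (mean)², giving I: 35; II: 40.6122; III: 21.888.
Overall E[X²] = 0.4·35 + 0.18·40.6122 + 0.42·21.888 = 30.5032.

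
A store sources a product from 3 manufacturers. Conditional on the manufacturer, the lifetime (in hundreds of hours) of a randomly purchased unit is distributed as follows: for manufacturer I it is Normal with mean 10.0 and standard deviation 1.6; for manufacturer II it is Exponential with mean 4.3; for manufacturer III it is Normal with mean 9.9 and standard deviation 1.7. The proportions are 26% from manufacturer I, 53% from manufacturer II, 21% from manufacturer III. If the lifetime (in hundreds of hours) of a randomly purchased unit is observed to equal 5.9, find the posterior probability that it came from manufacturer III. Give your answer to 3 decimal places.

Likelihoods f(5.9 | ·): I: 0.00935218; II: 0.0589711; III: 0.014732.
Posterior ∝ prior × likelihood. Numerator for III: 0.21·0.014732 = 0.00309372.
Normalizing constant: 0.26·0.00935218 + 0.53·0.0589711 + 0.21·0.014732 = 0.03678.
P(III | observation) = 0.00309372 / 0.03678 = 0.0841143.

0.084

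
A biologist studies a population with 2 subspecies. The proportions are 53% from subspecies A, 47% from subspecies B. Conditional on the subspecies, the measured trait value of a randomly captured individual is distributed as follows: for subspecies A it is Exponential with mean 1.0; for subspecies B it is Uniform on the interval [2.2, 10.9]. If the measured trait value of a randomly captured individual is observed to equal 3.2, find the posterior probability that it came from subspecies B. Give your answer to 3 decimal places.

0.714

Likelihoods f(3.2 | ·): A: 0.0407622; B: 0.114943.
Posterior ∝ prior × likelihood. Numerator for B: 0.47·0.114943 = 0.054023.
Normalizing constant: 0.53·0.0407622 + 0.47·0.114943 = 0.075627.
P(B | observation) = 0.054023 / 0.075627 = 0.714335.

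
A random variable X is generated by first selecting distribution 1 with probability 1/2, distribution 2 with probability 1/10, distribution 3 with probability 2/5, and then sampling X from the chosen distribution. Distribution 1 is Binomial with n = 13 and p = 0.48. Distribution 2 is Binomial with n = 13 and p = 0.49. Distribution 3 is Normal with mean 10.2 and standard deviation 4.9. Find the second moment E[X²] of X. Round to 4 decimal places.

76.6938

For each component E[X²] = Var + (mean)², giving 1: 42.1824; 2: 43.8256; 3: 128.05.
Overall E[X²] = 0.5·42.1824 + 0.1·43.8256 + 0.4·128.05 = 76.6938.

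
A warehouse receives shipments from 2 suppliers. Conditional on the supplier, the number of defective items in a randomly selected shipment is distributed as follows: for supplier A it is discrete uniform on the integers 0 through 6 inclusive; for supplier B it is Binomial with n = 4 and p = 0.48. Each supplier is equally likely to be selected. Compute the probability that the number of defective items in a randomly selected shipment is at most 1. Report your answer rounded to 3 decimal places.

0.314

Conditional on each supplier, P(X ≤ 1): A: 0.285714; B: 0.343084.
By total probability, P(X ≤ 1) = 0.5·0.285714 + 0.5·0.343084 = 0.314399.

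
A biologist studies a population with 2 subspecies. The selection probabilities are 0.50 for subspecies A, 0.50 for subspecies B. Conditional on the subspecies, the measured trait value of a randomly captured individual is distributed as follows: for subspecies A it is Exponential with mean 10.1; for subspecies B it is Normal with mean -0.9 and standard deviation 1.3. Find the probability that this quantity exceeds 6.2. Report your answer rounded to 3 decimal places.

Conditional on each subspecies, P(X > 6.2): A: 0.541257; B: 2.36013e-08.
By total probability, P(X > 6.2) = 0.5·0.541257 + 0.5·2.36013e-08 = 0.270628.

0.271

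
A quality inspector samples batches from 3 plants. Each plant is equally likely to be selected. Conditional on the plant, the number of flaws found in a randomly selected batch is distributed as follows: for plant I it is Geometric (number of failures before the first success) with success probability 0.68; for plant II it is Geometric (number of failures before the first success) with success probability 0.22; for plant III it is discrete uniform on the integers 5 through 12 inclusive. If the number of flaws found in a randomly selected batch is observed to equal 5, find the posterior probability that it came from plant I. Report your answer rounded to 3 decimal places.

Likelihoods P(X=5 | ·): I: 0.0022817; II: 0.0635178; III: 0.125.
Posterior ∝ prior × likelihood. Numerator for I: 0.333333·0.0022817 = 0.000760567.
Normalizing constant: 0.333333·0.0022817 + 0.333333·0.0635178 + 0.333333·0.125 = 0.0635998.
P(I | observation) = 0.000760567 / 0.0635998 = 0.0119586.

0.012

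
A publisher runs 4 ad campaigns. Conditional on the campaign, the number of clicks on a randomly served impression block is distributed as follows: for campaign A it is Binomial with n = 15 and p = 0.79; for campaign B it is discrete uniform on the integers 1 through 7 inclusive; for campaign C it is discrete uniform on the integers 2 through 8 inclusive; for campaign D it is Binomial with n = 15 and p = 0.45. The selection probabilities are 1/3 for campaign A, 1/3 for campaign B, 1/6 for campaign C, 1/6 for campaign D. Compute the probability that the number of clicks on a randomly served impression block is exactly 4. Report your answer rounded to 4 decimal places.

0.0844

Conditional on each campaign, P(X = 4): A: 1.86232e-05; B: 0.142857; C: 0.142857; D: 0.077978.
By total probability, P(X = 4) = 0.333333·1.86232e-05 + 0.333333·0.142857 + 0.166667·0.142857 + 0.166667·0.077978 = 0.0844311.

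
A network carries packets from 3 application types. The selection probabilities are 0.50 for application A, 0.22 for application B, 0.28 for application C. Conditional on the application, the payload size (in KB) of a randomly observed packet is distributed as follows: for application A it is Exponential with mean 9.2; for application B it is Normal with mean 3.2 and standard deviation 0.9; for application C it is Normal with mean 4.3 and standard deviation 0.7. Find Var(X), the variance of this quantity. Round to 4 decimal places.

50.0313

Per component, A: μ=9.2, E[X²]=169.28; B: μ=3.2, E[X²]=11.05; C: μ=4.3, E[X²]=18.98.
E[X] = 0.5·9.2 + 0.22·3.2 + 0.28·4.3 = 6.508.
E[X²] = 0.5·169.28 + 0.22·11.05 + 0.28·18.98 = 92.3854.
Var(X) = E[X²] − (E[X])² = 92.3854 − 42.3541 = 50.0313.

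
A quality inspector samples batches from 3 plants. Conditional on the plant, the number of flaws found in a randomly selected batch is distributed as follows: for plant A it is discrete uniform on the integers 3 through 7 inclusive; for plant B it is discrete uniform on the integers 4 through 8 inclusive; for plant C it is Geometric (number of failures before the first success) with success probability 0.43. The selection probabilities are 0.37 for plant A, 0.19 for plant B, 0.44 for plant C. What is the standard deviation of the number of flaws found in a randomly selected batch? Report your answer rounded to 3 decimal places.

2.563

Per component, A: μ=5, E[X²]=27; B: μ=6, E[X²]=38; C: μ=1.32558, E[X²]=4.83991.
E[X] = 0.37·5 + 0.19·6 + 0.44·1.32558 = 3.57326.
E[X²] = 0.37·27 + 0.19·38 + 0.44·4.83991 = 19.3396.
Var(X) = E[X²] − (E[X])² = 19.3396 − 12.7682 = 6.5714.
SD(X) = √6.5714 = 2.56348.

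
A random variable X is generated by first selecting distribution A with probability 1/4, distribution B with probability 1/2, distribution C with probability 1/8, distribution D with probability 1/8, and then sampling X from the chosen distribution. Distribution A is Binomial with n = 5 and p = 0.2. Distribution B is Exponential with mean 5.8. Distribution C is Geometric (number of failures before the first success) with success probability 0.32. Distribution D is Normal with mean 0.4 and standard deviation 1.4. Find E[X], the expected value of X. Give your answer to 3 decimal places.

Component means — A: 1; B: 5.8; C: 2.125; D: 0.4.
E[X] = 0.25·1 + 0.5·5.8 + 0.125·2.125 + 0.125·0.4 = 3.46562.

3.466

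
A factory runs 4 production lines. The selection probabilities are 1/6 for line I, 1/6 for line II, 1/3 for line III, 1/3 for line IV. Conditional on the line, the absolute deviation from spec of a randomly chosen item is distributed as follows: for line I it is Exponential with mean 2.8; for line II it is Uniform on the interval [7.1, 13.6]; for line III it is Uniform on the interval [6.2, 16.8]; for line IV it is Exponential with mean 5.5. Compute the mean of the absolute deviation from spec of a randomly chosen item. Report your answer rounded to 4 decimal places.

Component means — I: 2.8; II: 10.35; III: 11.5; IV: 5.5.
E[X] = 0.166667·2.8 + 0.166667·10.35 + 0.333333·11.5 + 0.333333·5.5 = 7.85833.

7.8583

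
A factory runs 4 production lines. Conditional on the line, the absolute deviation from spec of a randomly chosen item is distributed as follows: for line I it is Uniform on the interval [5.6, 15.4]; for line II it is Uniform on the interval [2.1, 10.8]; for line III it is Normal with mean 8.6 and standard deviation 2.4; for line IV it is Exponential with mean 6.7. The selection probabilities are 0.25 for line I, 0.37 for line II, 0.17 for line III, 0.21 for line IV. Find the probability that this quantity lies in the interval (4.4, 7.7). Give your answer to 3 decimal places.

0.290

Conditional on each line, P(4.4 < X < 7.7): I: 0.214286; II: 0.37931; III: 0.313771; IV: 0.201678.
By total probability, P(4.4 < X < 7.7) = 0.25·0.214286 + 0.37·0.37931 + 0.17·0.313771 + 0.21·0.201678 = 0.28961.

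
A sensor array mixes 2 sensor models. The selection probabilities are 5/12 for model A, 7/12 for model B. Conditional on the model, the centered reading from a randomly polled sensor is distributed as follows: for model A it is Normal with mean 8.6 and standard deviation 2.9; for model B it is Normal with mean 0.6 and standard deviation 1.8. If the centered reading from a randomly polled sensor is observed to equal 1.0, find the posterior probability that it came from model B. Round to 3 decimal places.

0.986

Likelihoods f(1.0 | ·): A: 0.00443753; B: 0.216229.
Posterior ∝ prior × likelihood. Numerator for B: 0.583333·0.216229 = 0.126134.
Normalizing constant: 0.416667·0.00443753 + 0.583333·0.216229 = 0.127983.
P(B | observation) = 0.126134 / 0.127983 = 0.985553.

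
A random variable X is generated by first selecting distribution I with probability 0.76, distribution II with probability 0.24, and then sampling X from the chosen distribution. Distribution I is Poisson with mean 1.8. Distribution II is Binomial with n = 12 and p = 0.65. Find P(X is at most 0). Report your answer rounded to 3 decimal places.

Conditional on each component, P(X ≤ 0): I: 0.165299; II: 3.37922e-06.
By total probability, P(X ≤ 0) = 0.76·0.165299 + 0.24·3.37922e-06 = 0.125628.

0.126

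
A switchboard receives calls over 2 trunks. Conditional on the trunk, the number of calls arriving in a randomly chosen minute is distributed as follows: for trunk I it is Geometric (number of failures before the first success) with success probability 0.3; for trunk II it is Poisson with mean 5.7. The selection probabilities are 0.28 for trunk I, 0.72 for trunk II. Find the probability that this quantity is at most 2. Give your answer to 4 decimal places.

0.2392

Conditional on each trunk, P(X ≤ 2): I: 0.657; II: 0.0767732.
By total probability, P(X ≤ 2) = 0.28·0.657 + 0.72·0.0767732 = 0.239237.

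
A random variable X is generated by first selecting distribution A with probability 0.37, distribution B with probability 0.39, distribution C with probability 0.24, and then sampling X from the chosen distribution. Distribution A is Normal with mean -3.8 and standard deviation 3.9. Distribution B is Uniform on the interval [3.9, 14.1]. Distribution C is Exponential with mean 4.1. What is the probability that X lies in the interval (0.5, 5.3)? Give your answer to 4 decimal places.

Conditional on each component, P(0.5 < X < 5.3): A: 0.125293; B: 0.137255; C: 0.610658.
By total probability, P(0.5 < X < 5.3) = 0.37·0.125293 + 0.39·0.137255 + 0.24·0.610658 = 0.246446.

0.2464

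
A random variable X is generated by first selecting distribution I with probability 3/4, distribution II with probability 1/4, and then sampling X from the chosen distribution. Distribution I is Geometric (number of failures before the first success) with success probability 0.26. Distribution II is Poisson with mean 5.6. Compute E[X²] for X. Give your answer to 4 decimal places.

23.5255

For each component E[X²] = Var + (mean)², giving I: 19.0473; II: 36.96.
Overall E[X²] = 0.75·19.0473 + 0.25·36.96 = 23.5255.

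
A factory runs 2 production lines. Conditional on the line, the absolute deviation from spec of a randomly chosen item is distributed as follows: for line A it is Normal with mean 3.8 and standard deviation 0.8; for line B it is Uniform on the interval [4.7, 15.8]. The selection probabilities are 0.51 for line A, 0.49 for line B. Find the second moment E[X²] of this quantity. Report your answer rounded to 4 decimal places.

64.2025

For each component E[X²] = Var + (mean)², giving A: 15.08; B: 115.33.
Overall E[X²] = 0.51·15.08 + 0.49·115.33 = 64.2025.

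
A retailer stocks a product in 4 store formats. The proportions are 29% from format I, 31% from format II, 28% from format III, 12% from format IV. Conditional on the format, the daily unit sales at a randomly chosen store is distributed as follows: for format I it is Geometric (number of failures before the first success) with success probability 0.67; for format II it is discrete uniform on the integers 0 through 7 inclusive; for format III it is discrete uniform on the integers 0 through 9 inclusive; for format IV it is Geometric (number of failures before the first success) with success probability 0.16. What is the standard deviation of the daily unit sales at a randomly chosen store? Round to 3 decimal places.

Per component, I: μ=0.492537, E[X²]=0.977723; II: μ=3.5, E[X²]=17.5; III: μ=4.5, E[X²]=28.5; IV: μ=5.25, E[X²]=60.375.
E[X] = 0.29·0.492537 + 0.31·3.5 + 0.28·4.5 + 0.12·5.25 = 3.11784.
E[X²] = 0.29·0.977723 + 0.31·17.5 + 0.28·28.5 + 0.12·60.375 = 20.9335.
Var(X) = E[X²] − (E[X])² = 20.9335 − 9.7209 = 11.2126.
SD(X) = √11.2126 = 3.34853.

3.349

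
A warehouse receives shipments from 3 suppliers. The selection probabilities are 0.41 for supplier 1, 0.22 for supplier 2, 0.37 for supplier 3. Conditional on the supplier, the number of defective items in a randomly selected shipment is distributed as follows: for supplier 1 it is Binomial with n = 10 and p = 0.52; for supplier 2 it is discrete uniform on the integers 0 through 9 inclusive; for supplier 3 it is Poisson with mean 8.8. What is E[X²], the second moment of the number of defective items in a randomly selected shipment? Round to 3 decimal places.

50.289

For each component E[X²] = Var + (mean)², giving 1: 29.536; 2: 28.5; 3: 86.24.
Overall E[X²] = 0.41·29.536 + 0.22·28.5 + 0.37·86.24 = 50.2886.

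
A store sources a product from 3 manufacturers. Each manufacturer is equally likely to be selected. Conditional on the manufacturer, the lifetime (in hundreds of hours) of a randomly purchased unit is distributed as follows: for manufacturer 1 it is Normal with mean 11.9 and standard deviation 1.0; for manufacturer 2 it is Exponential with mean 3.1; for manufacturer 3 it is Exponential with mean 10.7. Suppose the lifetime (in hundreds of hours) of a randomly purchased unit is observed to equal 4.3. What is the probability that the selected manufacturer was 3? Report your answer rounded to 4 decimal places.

Likelihoods f(4.3 | ·): 1: 1.14416e-13; 2: 0.0805805; 3: 0.0625297.
Posterior ∝ prior × likelihood. Numerator for 3: 0.333333·0.0625297 = 0.0208432.
Normalizing constant: 0.333333·1.14416e-13 + 0.333333·0.0805805 + 0.333333·0.0625297 = 0.0477034.
P(3 | observation) = 0.0208432 / 0.0477034 = 0.436934.

0.4369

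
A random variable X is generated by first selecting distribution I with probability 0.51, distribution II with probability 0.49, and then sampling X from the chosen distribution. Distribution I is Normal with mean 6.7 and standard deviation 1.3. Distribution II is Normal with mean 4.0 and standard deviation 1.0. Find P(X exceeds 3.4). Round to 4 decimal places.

0.8628

Conditional on each component, P(X > 3.4): I: 0.994433; II: 0.725747.
By total probability, P(X > 3.4) = 0.51·0.994433 + 0.49·0.725747 = 0.862777.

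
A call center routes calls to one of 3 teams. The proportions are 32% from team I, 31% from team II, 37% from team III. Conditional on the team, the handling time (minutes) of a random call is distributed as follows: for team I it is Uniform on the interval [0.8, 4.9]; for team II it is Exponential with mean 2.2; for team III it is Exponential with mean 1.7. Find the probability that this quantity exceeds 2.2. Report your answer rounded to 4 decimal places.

Conditional on each team, P(X > 2.2): I: 0.658537; II: 0.367879; III: 0.27414.
By total probability, P(X > 2.2) = 0.32·0.658537 + 0.31·0.367879 + 0.37·0.27414 = 0.426206.

0.4262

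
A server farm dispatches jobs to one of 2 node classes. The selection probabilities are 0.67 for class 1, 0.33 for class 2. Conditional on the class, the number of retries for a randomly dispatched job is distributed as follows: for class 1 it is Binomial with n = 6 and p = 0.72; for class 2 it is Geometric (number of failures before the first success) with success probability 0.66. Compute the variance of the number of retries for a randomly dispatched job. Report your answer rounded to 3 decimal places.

Per component, 1: μ=4.32, E[X²]=19.872; 2: μ=0.515152, E[X²]=1.04591.
E[X] = 0.67·4.32 + 0.33·0.515152 = 3.0644.
E[X²] = 0.67·19.872 + 0.33·1.04591 = 13.6594.
Var(X) = E[X²] − (E[X])² = 13.6594 − 9.39055 = 4.26884.

4.269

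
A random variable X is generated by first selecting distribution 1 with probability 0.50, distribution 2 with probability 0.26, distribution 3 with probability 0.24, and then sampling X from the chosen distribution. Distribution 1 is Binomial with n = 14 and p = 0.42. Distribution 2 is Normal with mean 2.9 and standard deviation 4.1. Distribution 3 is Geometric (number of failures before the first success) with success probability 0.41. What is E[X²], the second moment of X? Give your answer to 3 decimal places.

26.889

For each component E[X²] = Var + (mean)², giving 1: 37.9848; 2: 25.22; 3: 5.58061.
Overall E[X²] = 0.5·37.9848 + 0.26·25.22 + 0.24·5.58061 = 26.8889.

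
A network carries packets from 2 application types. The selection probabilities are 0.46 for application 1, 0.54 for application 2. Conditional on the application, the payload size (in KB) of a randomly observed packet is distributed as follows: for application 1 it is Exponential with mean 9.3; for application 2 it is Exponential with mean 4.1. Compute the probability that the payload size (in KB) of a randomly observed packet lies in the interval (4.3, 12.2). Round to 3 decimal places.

Conditional on each application, P(4.3 < X < 12.2): 1: 0.360465; 2: 0.299348.
By total probability, P(4.3 < X < 12.2) = 0.46·0.360465 + 0.54·0.299348 = 0.327462.

0.327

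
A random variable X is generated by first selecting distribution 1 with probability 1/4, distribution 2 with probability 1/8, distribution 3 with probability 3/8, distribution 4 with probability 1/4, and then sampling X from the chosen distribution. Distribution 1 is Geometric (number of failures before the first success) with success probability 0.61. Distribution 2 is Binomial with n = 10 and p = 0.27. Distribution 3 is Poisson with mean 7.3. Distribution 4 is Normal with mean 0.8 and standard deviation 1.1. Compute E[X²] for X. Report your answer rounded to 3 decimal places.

For each component E[X²] = Var + (mean)², giving 1: 1.45687; 2: 9.261; 3: 60.59; 4: 1.85.
Overall E[X²] = 0.25·1.45687 + 0.125·9.261 + 0.375·60.59 + 0.25·1.85 = 24.7056.

24.706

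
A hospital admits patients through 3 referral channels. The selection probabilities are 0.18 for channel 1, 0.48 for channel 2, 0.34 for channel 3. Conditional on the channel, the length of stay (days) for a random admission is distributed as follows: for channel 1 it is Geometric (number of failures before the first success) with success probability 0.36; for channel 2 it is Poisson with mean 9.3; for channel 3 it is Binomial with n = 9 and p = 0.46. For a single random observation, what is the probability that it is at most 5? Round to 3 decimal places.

Conditional on each channel, P(X ≤ 5): 1: 0.931281; 2: 0.0986498; 3: 0.818268.
By total probability, P(X ≤ 5) = 0.18·0.931281 + 0.48·0.0986498 + 0.34·0.818268 = 0.493193.

0.493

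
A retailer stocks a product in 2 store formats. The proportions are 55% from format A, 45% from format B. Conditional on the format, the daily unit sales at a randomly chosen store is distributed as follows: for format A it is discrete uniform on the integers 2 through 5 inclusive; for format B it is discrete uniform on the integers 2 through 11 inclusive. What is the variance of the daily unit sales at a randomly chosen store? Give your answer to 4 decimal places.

Per component, A: μ=3.5, E[X²]=13.5; B: μ=6.5, E[X²]=50.5.
E[X] = 0.55·3.5 + 0.45·6.5 = 4.85.
E[X²] = 0.55·13.5 + 0.45·50.5 = 30.15.
Var(X) = E[X²] − (E[X])² = 30.15 − 23.5225 = 6.6275.

6.6275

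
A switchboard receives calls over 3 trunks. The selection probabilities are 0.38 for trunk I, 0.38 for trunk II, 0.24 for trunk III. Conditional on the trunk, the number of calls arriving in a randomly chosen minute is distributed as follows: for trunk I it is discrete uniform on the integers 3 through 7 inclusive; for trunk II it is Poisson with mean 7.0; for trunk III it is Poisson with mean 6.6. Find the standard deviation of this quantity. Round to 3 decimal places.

Per component, I: μ=5, E[X²]=27; II: μ=7, E[X²]=56; III: μ=6.6, E[X²]=50.16.
E[X] = 0.38·5 + 0.38·7 + 0.24·6.6 = 6.144.
E[X²] = 0.38·27 + 0.38·56 + 0.24·50.16 = 43.5784.
Var(X) = E[X²] − (E[X])² = 43.5784 − 37.7487 = 5.82966.
SD(X) = √5.82966 = 2.41447.

2.414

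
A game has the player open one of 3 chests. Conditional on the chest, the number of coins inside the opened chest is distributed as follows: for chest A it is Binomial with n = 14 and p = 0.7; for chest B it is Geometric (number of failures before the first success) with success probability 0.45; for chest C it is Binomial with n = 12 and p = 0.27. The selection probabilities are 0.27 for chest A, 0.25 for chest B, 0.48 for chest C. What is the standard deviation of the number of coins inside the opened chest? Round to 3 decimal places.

3.693

Per component, A: μ=9.8, E[X²]=98.98; B: μ=1.22222, E[X²]=4.20988; C: μ=3.24, E[X²]=12.8628.
E[X] = 0.27·9.8 + 0.25·1.22222 + 0.48·3.24 = 4.50676.
E[X²] = 0.27·98.98 + 0.25·4.20988 + 0.48·12.8628 = 33.9512.
Var(X) = E[X²] − (E[X])² = 33.9512 − 20.3108 = 13.6404.
SD(X) = √13.6404 = 3.69329.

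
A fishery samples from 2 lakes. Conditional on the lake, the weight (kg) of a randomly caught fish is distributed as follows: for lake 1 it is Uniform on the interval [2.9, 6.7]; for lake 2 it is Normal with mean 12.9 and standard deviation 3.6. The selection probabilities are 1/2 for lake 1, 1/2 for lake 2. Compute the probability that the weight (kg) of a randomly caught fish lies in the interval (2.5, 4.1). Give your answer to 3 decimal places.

Conditional on each lake, P(2.5 < X < 4.1): 1: 0.315789; 2: 0.00532074.
By total probability, P(2.5 < X < 4.1) = 0.5·0.315789 + 0.5·0.00532074 = 0.160555.

0.161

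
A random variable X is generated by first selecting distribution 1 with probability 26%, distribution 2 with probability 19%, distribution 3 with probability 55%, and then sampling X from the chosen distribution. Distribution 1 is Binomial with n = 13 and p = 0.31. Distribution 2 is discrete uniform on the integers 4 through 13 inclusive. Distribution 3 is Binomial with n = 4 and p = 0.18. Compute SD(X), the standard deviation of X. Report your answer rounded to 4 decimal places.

Per component, 1: μ=4.03, E[X²]=19.0216; 2: μ=8.5, E[X²]=80.5; 3: μ=0.72, E[X²]=1.1088.
E[X] = 0.26·4.03 + 0.19·8.5 + 0.55·0.72 = 3.0588.
E[X²] = 0.26·19.0216 + 0.19·80.5 + 0.55·1.1088 = 20.8505.
Var(X) = E[X²] − (E[X])² = 20.8505 − 9.35626 = 11.4942.
SD(X) = √11.4942 = 3.39031.

3.3903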